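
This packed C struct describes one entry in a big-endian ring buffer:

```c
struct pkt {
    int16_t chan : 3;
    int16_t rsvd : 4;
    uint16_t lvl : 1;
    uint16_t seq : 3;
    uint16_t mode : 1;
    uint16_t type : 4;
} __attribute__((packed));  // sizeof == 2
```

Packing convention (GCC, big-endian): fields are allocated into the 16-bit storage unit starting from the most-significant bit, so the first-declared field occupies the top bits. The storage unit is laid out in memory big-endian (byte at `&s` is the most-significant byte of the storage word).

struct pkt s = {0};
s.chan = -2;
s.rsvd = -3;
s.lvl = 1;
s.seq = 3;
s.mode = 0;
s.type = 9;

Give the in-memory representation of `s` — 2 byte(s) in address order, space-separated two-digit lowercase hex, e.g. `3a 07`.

db 69

chan (3b) val=-2 bits=0x6 at bit 13: 0xc000
rsvd (4b) val=-3 bits=0xd at bit 9: 0xda00
lvl (1b) val=1 bits=0x1 at bit 8: 0xdb00
seq (3b) val=3 bits=0x3 at bit 5: 0xdb60
mode (1b) val=0 bits=0x0 at bit 4: 0xdb60
type (4b) val=9 bits=0x9 at bit 0: 0xdb69
word = 0xdb69 → big-endian bytes:
  [0]=0xdb  [1]=0x69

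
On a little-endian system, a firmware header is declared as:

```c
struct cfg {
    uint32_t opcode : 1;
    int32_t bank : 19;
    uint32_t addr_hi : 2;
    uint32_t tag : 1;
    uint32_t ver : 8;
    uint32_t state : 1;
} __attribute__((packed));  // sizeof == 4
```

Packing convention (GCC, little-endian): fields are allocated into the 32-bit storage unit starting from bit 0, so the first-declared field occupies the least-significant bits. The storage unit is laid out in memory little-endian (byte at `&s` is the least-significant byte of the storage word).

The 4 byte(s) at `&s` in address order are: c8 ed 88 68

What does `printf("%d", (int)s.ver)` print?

209

[0]=0xc8 [1]=0xed [2]=0x88 [3]=0x68 (little-endian) → word 0x6888edc8
opcode [0+:1] = (word>>0) & 0x1 = 0
bank [1+:19] = (word>>1) & 0x7ffff = 292580
addr_hi [20+:2] = (word>>20) & 0x3 = 0
tag [22+:1] = (word>>22) & 0x1 = 0
ver [23+:8] = (word>>23) & 0xff = 209  ←
state [31+:1] = (word>>31) & 0x1 = 0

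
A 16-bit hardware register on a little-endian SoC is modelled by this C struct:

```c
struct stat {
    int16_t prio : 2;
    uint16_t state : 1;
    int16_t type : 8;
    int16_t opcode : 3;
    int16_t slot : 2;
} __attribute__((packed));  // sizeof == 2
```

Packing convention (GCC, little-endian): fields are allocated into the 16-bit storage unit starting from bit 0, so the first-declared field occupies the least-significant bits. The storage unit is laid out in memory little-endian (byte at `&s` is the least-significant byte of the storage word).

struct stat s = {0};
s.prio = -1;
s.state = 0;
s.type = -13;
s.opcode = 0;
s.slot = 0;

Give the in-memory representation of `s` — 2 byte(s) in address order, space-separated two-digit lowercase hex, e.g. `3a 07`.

prio:2 = -1 → 0x3 << 0 → word 0x0003
state:1 = 0 → 0x0 << 2 → word 0x0003
type:8 = -13 → 0xf3 << 3 → word 0x079b
opcode:3 = 0 → 0x0 << 11 → word 0x079b
slot:2 = 0 → 0x0 << 14 → word 0x079b
word = 0x079b → little-endian bytes:
  [0]=0x9b  [1]=0x07

9b 07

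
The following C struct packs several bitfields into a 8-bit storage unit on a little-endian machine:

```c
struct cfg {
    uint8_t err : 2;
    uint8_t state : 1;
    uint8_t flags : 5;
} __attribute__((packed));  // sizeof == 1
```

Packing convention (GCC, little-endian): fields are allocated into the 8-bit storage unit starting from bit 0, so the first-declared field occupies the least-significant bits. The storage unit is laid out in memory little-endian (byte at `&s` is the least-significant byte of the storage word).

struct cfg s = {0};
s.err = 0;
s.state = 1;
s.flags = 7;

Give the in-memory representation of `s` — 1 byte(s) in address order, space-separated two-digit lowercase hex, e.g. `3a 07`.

err (2b) val=0 bits=0x0 at bit 0: 0x00
state (1b) val=1 bits=0x1 at bit 2: 0x04
flags (5b) val=7 bits=0x7 at bit 3: 0x3c
word = 0x3c → little-endian bytes:
  [0]=0x3c

3c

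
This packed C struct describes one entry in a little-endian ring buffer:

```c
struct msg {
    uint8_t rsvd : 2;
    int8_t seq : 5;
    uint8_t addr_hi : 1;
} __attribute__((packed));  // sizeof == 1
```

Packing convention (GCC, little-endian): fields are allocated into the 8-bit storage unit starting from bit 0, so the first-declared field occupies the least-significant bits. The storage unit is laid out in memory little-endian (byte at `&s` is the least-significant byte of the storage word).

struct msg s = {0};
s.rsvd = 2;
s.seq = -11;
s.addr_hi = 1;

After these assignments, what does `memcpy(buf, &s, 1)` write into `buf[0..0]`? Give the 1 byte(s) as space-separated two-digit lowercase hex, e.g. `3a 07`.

[0+:2] rsvd=2 & 0x3 = 0x2; word=0x02
[2+:5] seq=-11 & 0x1f = 0x15; word=0x56
[7+:1] addr_hi=1 & 0x1 = 0x1; word=0xd6
word = 0xd6 → little-endian bytes:
  [0]=0xd6

d6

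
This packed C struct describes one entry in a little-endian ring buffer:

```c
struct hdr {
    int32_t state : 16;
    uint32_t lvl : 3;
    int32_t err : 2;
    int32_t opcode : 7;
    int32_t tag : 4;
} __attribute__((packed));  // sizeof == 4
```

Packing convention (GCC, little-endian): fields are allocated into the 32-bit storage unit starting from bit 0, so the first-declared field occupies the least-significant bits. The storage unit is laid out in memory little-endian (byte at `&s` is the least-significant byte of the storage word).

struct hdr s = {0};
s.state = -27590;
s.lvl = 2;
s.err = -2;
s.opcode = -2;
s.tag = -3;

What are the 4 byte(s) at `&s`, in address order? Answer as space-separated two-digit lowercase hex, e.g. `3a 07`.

[0+:16] state=-27590 & 0xffff = 0x943a; word=0x0000943a
[16+:3] lvl=2 & 0x7 = 0x2; word=0x0002943a
[19+:2] err=-2 & 0x3 = 0x2; word=0x0012943a
[21+:7] opcode=-2 & 0x7f = 0x7e; word=0x0fd2943a
[28+:4] tag=-3 & 0xf = 0xd; word=0xdfd2943a
word = 0xdfd2943a → little-endian bytes:
  [0]=0x3a  [1]=0x94  [2]=0xd2  [3]=0xdf

3a 94 d2 df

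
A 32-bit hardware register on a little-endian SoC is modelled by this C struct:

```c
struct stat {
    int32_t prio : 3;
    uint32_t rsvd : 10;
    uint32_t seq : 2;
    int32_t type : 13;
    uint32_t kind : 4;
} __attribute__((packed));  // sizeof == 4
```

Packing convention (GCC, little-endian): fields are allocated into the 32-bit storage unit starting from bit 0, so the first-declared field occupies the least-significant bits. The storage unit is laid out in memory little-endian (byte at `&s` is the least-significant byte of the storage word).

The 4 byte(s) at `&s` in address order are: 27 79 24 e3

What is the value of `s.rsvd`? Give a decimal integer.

[0]=0x27 [1]=0x79 [2]=0x24 [3]=0xe3 (little-endian) → word 0xe3247927
prio:3 @ bit 0 → (0xe3247927>>0)&0x7 = 0x7
rsvd:10 @ bit 3 → (0xe3247927>>3)&0x3ff = 0x324  ←
seq:2 @ bit 13 → (0xe3247927>>13)&0x3 = 0x3
type:13 @ bit 15 → (0xe3247927>>15)&0x1fff = 0x648
kind:4 @ bit 28 → (0xe3247927>>28)&0xf = 0xe

804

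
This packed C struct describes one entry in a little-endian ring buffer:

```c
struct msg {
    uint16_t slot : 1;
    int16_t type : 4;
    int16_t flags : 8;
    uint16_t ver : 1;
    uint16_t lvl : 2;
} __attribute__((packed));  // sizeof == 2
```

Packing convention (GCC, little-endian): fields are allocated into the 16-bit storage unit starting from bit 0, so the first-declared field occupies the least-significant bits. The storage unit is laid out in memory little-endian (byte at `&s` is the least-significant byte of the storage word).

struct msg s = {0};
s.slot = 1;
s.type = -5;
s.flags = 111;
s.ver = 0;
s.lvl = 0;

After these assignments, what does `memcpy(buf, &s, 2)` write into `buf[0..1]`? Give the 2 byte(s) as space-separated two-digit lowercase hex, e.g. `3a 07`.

f7 0d

slot (1b) val=1 bits=0x1 at bit 0: 0x0001
type (4b) val=-5 bits=0xb at bit 1: 0x0017
flags (8b) val=111 bits=0x6f at bit 5: 0x0df7
ver (1b) val=0 bits=0x0 at bit 13: 0x0df7
lvl (2b) val=0 bits=0x0 at bit 14: 0x0df7
word = 0x0df7 → little-endian bytes:
  [0]=0xf7  [1]=0x0d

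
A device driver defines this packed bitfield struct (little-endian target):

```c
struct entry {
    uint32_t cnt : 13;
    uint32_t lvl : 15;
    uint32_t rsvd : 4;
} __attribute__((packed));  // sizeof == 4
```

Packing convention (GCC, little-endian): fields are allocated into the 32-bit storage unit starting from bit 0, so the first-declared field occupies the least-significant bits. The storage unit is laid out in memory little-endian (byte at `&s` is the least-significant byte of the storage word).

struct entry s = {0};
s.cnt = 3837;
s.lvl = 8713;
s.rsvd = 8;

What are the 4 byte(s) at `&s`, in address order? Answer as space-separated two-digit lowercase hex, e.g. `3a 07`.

fd 2e 41 84

cnt (13b) val=3837 bits=0xefd at bit 0: 0x00000efd
lvl (15b) val=8713 bits=0x2209 at bit 13: 0x04412efd
rsvd (4b) val=8 bits=0x8 at bit 28: 0x84412efd
word = 0x84412efd → little-endian bytes:
  [0]=0xfd  [1]=0x2e  [2]=0x41  [3]=0x84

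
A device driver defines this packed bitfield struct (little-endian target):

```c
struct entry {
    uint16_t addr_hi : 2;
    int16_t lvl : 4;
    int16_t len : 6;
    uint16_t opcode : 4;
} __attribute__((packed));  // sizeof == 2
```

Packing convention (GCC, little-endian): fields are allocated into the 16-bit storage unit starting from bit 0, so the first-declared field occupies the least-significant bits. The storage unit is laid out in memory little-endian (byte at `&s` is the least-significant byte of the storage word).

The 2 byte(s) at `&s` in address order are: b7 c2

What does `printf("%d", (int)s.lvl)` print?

-3

[0]=0xb7 [1]=0xc2 (little-endian) → word 0xc2b7
addr_hi:2 @ bit 0 → (0xc2b7>>0)&0x3 = 0x3
lvl:4 @ bit 2 → (0xc2b7>>2)&0xf = 0xd  ←
len:6 @ bit 6 → (0xc2b7>>6)&0x3f = 0xa
opcode:4 @ bit 12 → (0xc2b7>>12)&0xf = 0xc
lvl signed 4b, MSB=1: 13 - 16 = -3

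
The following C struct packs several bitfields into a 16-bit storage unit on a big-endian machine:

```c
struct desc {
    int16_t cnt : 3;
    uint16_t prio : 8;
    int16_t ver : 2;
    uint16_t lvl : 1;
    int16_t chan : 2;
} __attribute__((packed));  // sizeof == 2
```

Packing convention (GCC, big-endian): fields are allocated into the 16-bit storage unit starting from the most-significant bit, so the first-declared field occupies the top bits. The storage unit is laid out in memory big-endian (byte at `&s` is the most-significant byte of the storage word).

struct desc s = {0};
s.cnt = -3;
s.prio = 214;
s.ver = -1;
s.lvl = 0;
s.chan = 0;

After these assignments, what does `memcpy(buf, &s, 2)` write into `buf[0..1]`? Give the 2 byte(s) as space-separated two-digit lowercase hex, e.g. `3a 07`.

cnt (3b) val=-3 bits=0x5 at bit 13: 0xa000
prio (8b) val=214 bits=0xd6 at bit 5: 0xbac0
ver (2b) val=-1 bits=0x3 at bit 3: 0xbad8
lvl (1b) val=0 bits=0x0 at bit 2: 0xbad8
chan (2b) val=0 bits=0x0 at bit 0: 0xbad8
word = 0xbad8 → big-endian bytes:
  [0]=0xba  [1]=0xd8

ba d8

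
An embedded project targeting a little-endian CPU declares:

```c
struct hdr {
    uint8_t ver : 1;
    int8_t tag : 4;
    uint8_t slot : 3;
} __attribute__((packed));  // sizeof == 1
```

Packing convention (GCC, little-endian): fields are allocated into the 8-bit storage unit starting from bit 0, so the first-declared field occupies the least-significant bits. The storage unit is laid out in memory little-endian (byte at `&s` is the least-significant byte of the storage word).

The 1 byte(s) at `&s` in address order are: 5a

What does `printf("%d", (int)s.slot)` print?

2

[0]=0x5a (little-endian) → word 0x5a
ver:1 @ bit 0 → (0x5a>>0)&0x1 = 0x0
tag:4 @ bit 1 → (0x5a>>1)&0xf = 0xd
slot:3 @ bit 5 → (0x5a>>5)&0x7 = 0x2  ←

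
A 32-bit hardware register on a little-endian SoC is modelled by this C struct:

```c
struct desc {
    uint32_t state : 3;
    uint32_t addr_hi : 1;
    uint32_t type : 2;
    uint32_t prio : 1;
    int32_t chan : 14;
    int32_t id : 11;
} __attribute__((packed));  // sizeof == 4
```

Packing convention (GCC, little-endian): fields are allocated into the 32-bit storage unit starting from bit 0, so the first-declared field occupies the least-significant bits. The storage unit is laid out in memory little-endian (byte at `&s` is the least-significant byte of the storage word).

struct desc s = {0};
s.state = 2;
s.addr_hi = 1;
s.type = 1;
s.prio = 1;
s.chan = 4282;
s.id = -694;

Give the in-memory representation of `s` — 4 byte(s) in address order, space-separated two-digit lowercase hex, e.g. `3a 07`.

state:3 = 2 → 0x2 << 0 → word 0x00000002
addr_hi:1 = 1 → 0x1 << 3 → word 0x0000000a
type:2 = 1 → 0x1 << 4 → word 0x0000001a
prio:1 = 1 → 0x1 << 6 → word 0x0000005a
chan:14 = 4282 → 0x10ba << 7 → word 0x00085d5a
id:11 = -694 → 0x54a << 21 → word 0xa9485d5a
word = 0xa9485d5a → little-endian bytes:
  [0]=0x5a  [1]=0x5d  [2]=0x48  [3]=0xa9

5a 5d 48 a9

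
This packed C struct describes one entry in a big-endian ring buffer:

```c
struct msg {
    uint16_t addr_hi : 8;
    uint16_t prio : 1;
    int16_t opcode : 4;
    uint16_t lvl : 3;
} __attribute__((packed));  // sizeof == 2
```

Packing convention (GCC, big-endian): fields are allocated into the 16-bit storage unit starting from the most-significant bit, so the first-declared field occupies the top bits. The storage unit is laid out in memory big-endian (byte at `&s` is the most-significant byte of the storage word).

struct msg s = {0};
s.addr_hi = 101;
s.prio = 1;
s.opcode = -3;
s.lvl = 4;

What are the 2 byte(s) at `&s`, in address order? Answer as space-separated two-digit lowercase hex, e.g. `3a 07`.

65 ec

addr_hi (8b) val=101 bits=0x65 at bit 8: 0x6500
prio (1b) val=1 bits=0x1 at bit 7: 0x6580
opcode (4b) val=-3 bits=0xd at bit 3: 0x65e8
lvl (3b) val=4 bits=0x4 at bit 0: 0x65ec
word = 0x65ec → big-endian bytes:
  [0]=0x65  [1]=0xec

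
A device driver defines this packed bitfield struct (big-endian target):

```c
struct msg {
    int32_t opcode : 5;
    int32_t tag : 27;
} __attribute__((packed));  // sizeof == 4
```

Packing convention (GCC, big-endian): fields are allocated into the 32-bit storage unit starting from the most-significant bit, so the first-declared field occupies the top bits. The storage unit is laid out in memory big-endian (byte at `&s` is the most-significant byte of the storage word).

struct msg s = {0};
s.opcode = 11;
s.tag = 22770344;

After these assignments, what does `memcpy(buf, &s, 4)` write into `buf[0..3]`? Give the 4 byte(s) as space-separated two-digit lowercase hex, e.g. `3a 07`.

opcode:5 = 11 → 0xb << 27 → word 0x58000000
tag:27 = 22770344 → 0x15b72a8 << 0 → word 0x595b72a8
word = 0x595b72a8 → big-endian bytes:
  [0]=0x59  [1]=0x5b  [2]=0x72  [3]=0xa8

59 5b 72 a8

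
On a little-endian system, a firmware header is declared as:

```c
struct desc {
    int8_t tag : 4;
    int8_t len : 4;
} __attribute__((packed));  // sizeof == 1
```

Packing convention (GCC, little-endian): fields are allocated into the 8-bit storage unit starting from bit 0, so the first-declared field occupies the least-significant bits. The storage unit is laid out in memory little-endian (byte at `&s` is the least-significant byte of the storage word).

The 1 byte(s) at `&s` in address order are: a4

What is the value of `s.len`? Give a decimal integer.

-6

[0]=0xa4 (little-endian) → word 0xa4
tag:4 @ bit 0 → (0xa4>>0)&0xf = 0x4
len:4 @ bit 4 → (0xa4>>4)&0xf = 0xa  ←
len signed 4b, MSB=1: 10 - 16 = -6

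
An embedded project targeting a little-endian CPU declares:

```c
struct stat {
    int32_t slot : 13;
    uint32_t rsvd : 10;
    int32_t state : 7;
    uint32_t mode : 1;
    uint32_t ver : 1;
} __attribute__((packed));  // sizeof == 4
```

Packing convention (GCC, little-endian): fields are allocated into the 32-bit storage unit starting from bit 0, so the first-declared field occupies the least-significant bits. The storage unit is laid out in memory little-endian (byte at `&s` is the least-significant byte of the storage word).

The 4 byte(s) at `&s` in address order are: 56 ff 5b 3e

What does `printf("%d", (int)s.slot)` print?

[0]=0x56 [1]=0xff [2]=0x5b [3]=0x3e (little-endian) → word 0x3e5bff56
slot:13 @ bit 0 → (0x3e5bff56>>0)&0x1fff = 0x1f56  ←
rsvd:10 @ bit 13 → (0x3e5bff56>>13)&0x3ff = 0x2df
state:7 @ bit 23 → (0x3e5bff56>>23)&0x7f = 0x7c
mode:1 @ bit 30 → (0x3e5bff56>>30)&0x1 = 0x0
ver:1 @ bit 31 → (0x3e5bff56>>31)&0x1 = 0x0
slot signed 13b, MSB=1: 8022 - 8192 = -170

-170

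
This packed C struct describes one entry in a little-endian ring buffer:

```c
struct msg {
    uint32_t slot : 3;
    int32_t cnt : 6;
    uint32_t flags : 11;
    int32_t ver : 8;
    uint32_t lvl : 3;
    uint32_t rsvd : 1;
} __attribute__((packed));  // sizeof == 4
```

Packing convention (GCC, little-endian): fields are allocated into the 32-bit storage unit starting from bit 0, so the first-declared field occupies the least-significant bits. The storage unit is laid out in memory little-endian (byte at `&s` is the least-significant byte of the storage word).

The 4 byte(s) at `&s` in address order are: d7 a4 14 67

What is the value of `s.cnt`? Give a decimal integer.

26

[0]=0xd7 [1]=0xa4 [2]=0x14 [3]=0x67 (little-endian) → word 0x6714a4d7
slot [0+:3] = (word>>0) & 0x7 = 7
cnt [3+:6] = (word>>3) & 0x3f = 26  ←
flags [9+:11] = (word>>9) & 0x7ff = 594
ver [20+:8] = (word>>20) & 0xff = 113
lvl [28+:3] = (word>>28) & 0x7 = 6
rsvd [31+:1] = (word>>31) & 0x1 = 0
cnt signed 6b, MSB=0: value = 26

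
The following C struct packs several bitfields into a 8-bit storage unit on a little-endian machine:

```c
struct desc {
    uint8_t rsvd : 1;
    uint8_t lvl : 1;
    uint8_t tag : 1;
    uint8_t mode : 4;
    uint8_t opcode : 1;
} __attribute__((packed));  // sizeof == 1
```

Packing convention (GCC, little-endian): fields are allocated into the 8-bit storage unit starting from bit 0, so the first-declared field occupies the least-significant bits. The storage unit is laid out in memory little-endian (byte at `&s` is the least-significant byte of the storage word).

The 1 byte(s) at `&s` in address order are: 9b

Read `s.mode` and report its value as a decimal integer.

3

[0]=0x9b (little-endian) → word 0x9b
rsvd:1 @ bit 0 → (0x9b>>0)&0x1 = 0x1
lvl:1 @ bit 1 → (0x9b>>1)&0x1 = 0x1
tag:1 @ bit 2 → (0x9b>>2)&0x1 = 0x0
mode:4 @ bit 3 → (0x9b>>3)&0xf = 0x3  ←
opcode:1 @ bit 7 → (0x9b>>7)&0x1 = 0x1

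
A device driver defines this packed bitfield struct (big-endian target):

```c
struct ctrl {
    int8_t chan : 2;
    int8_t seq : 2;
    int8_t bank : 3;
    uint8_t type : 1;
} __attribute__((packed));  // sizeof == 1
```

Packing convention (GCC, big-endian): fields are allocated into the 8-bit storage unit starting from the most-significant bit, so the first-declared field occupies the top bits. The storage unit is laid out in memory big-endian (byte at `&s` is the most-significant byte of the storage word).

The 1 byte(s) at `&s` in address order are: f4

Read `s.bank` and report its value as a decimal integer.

[0]=0xf4 (big-endian) → word 0xf4
chan [6+:2] = (word>>6) & 0x3 = 3
seq [4+:2] = (word>>4) & 0x3 = 3
bank [1+:3] = (word>>1) & 0x7 = 2  ←
type [0+:1] = (word>>0) & 0x1 = 0
bank signed 3b, MSB=0: value = 2

2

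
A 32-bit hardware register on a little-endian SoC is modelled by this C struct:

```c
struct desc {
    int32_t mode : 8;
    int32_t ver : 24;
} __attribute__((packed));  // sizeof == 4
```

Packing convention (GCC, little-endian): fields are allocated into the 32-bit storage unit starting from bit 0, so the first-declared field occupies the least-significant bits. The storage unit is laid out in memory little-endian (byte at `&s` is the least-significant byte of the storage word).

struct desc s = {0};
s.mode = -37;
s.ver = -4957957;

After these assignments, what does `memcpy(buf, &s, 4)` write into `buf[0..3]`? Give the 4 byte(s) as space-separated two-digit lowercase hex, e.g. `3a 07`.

db fb 58 b4

[0+:8] mode=-37 & 0xff = 0xdb; word=0x000000db
[8+:24] ver=-4957957 & 0xffffff = 0xb458fb; word=0xb458fbdb
word = 0xb458fbdb → little-endian bytes:
  [0]=0xdb  [1]=0xfb  [2]=0x58  [3]=0xb4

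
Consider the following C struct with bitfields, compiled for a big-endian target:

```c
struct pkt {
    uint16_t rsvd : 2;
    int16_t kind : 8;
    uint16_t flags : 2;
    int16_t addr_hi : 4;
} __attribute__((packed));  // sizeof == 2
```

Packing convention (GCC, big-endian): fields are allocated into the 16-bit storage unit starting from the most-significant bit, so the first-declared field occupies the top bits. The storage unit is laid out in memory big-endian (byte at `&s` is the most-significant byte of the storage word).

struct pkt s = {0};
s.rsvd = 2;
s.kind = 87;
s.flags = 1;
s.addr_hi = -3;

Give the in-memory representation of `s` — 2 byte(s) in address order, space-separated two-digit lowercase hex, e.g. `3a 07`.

95 dd

rsvd:2 = 2 → 0x2 << 14 → word 0x8000
kind:8 = 87 → 0x57 << 6 → word 0x95c0
flags:2 = 1 → 0x1 << 4 → word 0x95d0
addr_hi:4 = -3 → 0xd << 0 → word 0x95dd
word = 0x95dd → big-endian bytes:
  [0]=0x95  [1]=0xdd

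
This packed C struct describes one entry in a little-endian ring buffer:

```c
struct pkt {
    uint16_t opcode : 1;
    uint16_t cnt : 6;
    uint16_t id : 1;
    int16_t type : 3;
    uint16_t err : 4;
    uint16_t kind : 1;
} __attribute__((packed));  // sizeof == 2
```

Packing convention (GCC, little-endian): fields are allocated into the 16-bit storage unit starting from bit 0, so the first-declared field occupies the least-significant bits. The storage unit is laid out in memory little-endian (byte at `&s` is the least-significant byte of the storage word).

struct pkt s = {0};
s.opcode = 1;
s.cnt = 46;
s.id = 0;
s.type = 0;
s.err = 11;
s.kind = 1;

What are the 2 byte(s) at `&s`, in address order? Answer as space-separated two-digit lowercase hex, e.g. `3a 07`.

opcode:1 = 1 → 0x1 << 0 → word 0x0001
cnt:6 = 46 → 0x2e << 1 → word 0x005d
id:1 = 0 → 0x0 << 7 → word 0x005d
type:3 = 0 → 0x0 << 8 → word 0x005d
err:4 = 11 → 0xb << 11 → word 0x585d
kind:1 = 1 → 0x1 << 15 → word 0xd85d
word = 0xd85d → little-endian bytes:
  [0]=0x5d  [1]=0xd8

5d d8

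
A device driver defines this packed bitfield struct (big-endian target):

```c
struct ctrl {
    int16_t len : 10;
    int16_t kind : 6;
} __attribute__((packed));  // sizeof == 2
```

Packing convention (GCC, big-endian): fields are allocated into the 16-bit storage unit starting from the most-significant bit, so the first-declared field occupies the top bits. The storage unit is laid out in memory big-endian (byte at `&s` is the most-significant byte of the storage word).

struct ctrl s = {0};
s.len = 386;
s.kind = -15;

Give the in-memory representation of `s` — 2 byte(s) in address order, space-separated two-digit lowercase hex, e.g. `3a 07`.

60 b1

[6+:10] len=386 & 0x3ff = 0x182; word=0x6080
[0+:6] kind=-15 & 0x3f = 0x31; word=0x60b1
word = 0x60b1 → big-endian bytes:
  [0]=0x60  [1]=0xb1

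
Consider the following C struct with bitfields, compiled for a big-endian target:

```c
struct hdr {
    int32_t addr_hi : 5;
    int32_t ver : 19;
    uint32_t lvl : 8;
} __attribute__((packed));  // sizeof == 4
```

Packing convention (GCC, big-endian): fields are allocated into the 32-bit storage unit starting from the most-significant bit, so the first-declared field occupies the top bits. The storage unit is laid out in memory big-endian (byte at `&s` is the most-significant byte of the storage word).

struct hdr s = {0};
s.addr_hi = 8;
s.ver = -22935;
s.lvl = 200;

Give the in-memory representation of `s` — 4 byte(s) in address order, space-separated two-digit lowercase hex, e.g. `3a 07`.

addr_hi:5 = 8 → 0x8 << 27 → word 0x40000000
ver:19 = -22935 → 0x7a669 << 8 → word 0x47a66900
lvl:8 = 200 → 0xc8 << 0 → word 0x47a669c8
word = 0x47a669c8 → big-endian bytes:
  [0]=0x47  [1]=0xa6  [2]=0x69  [3]=0xc8

47 a6 69 c8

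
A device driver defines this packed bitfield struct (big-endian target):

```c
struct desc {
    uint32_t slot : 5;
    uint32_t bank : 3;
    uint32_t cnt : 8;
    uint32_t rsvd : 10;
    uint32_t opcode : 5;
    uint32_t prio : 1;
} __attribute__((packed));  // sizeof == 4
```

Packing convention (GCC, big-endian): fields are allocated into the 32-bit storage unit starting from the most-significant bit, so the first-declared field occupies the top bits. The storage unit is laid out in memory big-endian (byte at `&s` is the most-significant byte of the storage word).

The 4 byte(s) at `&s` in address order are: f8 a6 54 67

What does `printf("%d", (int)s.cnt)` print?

166

[0]=0xf8 [1]=0xa6 [2]=0x54 [3]=0x67 (big-endian) → word 0xf8a65467
slot:5 @ bit 27 → (0xf8a65467>>27)&0x1f = 0x1f
bank:3 @ bit 24 → (0xf8a65467>>24)&0x7 = 0x0
cnt:8 @ bit 16 → (0xf8a65467>>16)&0xff = 0xa6  ←
rsvd:10 @ bit 6 → (0xf8a65467>>6)&0x3ff = 0x151
opcode:5 @ bit 1 → (0xf8a65467>>1)&0x1f = 0x13
prio:1 @ bit 0 → (0xf8a65467>>0)&0x1 = 0x1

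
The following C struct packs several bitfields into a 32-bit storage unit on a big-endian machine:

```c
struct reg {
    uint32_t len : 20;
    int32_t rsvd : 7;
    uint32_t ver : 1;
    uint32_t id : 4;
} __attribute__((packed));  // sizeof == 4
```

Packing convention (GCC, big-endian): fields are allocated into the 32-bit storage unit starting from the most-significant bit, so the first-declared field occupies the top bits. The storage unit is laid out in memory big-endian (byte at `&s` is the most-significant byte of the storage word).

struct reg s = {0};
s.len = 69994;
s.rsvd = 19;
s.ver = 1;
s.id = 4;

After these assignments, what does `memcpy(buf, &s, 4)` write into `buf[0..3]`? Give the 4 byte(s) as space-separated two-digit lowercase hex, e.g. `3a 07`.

[12+:20] len=69994 & 0xfffff = 0x1116a; word=0x1116a000
[5+:7] rsvd=19 & 0x7f = 0x13; word=0x1116a260
[4+:1] ver=1 & 0x1 = 0x1; word=0x1116a270
[0+:4] id=4 & 0xf = 0x4; word=0x1116a274
word = 0x1116a274 → big-endian bytes:
  [0]=0x11  [1]=0x16  [2]=0xa2  [3]=0x74

11 16 a2 74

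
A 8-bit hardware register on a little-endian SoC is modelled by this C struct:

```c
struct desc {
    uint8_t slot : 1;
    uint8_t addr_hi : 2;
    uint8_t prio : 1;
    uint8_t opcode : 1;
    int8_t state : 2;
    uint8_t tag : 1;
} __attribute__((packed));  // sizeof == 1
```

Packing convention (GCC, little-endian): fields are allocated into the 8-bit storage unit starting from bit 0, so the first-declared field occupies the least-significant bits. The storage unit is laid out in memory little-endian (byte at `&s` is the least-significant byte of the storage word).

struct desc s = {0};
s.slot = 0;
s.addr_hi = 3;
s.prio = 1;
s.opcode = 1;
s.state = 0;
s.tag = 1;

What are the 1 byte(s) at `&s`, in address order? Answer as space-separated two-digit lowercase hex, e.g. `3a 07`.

slot (1b) val=0 bits=0x0 at bit 0: 0x00
addr_hi (2b) val=3 bits=0x3 at bit 1: 0x06
prio (1b) val=1 bits=0x1 at bit 3: 0x0e
opcode (1b) val=1 bits=0x1 at bit 4: 0x1e
state (2b) val=0 bits=0x0 at bit 5: 0x1e
tag (1b) val=1 bits=0x1 at bit 7: 0x9e
word = 0x9e → little-endian bytes:
  [0]=0x9e

9e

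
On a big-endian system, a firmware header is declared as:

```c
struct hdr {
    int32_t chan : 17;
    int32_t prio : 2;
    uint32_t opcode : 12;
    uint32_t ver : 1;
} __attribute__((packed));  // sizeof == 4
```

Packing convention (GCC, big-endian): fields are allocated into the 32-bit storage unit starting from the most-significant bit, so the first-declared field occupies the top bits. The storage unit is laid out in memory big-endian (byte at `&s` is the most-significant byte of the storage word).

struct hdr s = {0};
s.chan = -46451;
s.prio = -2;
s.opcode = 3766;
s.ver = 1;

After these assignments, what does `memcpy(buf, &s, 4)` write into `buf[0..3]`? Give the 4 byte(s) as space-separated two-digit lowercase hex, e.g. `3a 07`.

chan:17 = -46451 → 0x14a8d << 15 → word 0xa5468000
prio:2 = -2 → 0x2 << 13 → word 0xa546c000
opcode:12 = 3766 → 0xeb6 << 1 → word 0xa546dd6c
ver:1 = 1 → 0x1 << 0 → word 0xa546dd6d
word = 0xa546dd6d → big-endian bytes:
  [0]=0xa5  [1]=0x46  [2]=0xdd  [3]=0x6d

a5 46 dd 6d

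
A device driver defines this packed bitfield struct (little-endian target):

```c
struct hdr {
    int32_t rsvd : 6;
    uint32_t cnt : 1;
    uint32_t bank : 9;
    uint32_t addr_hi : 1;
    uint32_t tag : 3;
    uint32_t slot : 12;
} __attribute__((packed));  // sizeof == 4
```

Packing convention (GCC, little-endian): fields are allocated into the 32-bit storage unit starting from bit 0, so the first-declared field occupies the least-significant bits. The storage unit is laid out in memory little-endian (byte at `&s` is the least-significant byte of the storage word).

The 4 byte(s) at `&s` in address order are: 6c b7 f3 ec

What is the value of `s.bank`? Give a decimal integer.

[0]=0x6c [1]=0xb7 [2]=0xf3 [3]=0xec (little-endian) → word 0xecf3b76c
rsvd:6 @ bit 0 → (0xecf3b76c>>0)&0x3f = 0x2c
cnt:1 @ bit 6 → (0xecf3b76c>>6)&0x1 = 0x1
bank:9 @ bit 7 → (0xecf3b76c>>7)&0x1ff = 0x16e  ←
addr_hi:1 @ bit 16 → (0xecf3b76c>>16)&0x1 = 0x1
tag:3 @ bit 17 → (0xecf3b76c>>17)&0x7 = 0x1
slot:12 @ bit 20 → (0xecf3b76c>>20)&0xfff = 0xecf

366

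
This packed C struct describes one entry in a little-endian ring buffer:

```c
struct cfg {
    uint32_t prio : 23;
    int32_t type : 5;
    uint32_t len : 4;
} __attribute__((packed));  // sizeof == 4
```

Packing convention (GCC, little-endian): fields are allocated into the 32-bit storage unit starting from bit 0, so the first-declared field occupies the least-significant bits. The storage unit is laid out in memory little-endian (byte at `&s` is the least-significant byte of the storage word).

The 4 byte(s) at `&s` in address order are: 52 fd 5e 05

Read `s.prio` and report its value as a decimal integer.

6225234

[0]=0x52 [1]=0xfd [2]=0x5e [3]=0x05 (little-endian) → word 0x055efd52
prio [0+:23] = (word>>0) & 0x7fffff = 6225234  ←
type [23+:5] = (word>>23) & 0x1f = 10
len [28+:4] = (word>>28) & 0xf = 0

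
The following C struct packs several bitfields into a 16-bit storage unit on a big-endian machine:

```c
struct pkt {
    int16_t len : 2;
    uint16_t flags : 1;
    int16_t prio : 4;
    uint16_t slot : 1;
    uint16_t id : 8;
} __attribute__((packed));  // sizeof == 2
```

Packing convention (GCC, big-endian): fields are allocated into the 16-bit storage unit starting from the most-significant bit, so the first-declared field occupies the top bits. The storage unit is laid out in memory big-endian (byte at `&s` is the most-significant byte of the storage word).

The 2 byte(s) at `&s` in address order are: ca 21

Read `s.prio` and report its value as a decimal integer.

[0]=0xca [1]=0x21 (big-endian) → word 0xca21
len:2 @ bit 14 → (0xca21>>14)&0x3 = 0x3
flags:1 @ bit 13 → (0xca21>>13)&0x1 = 0x0
prio:4 @ bit 9 → (0xca21>>9)&0xf = 0x5  ←
slot:1 @ bit 8 → (0xca21>>8)&0x1 = 0x0
id:8 @ bit 0 → (0xca21>>0)&0xff = 0x21
prio signed 4b, MSB=0: value = 5

5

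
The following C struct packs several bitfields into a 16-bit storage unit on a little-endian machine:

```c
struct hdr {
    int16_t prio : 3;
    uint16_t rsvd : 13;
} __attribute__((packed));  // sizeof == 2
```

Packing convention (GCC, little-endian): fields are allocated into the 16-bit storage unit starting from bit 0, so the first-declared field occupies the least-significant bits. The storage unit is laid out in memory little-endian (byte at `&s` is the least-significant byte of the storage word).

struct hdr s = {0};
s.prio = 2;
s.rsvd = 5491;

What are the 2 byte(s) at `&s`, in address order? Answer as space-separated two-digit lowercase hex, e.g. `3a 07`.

9a ab

[0+:3] prio=2 & 0x7 = 0x2; word=0x0002
[3+:13] rsvd=5491 & 0x1fff = 0x1573; word=0xab9a
word = 0xab9a → little-endian bytes:
  [0]=0x9a  [1]=0xab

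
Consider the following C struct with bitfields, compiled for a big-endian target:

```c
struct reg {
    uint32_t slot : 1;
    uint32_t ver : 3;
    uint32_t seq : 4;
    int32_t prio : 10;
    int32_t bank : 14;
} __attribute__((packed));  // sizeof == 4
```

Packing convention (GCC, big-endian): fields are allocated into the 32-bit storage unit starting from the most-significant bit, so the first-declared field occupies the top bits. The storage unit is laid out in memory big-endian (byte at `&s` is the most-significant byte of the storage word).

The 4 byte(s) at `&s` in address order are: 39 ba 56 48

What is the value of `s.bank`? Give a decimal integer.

[0]=0x39 [1]=0xba [2]=0x56 [3]=0x48 (big-endian) → word 0x39ba5648
slot [31+:1] = (word>>31) & 0x1 = 0
ver [28+:3] = (word>>28) & 0x7 = 3
seq [24+:4] = (word>>24) & 0xf = 9
prio [14+:10] = (word>>14) & 0x3ff = 745
bank [0+:14] = (word>>0) & 0x3fff = 5704  ←
bank signed 14b, MSB=0: value = 5704

5704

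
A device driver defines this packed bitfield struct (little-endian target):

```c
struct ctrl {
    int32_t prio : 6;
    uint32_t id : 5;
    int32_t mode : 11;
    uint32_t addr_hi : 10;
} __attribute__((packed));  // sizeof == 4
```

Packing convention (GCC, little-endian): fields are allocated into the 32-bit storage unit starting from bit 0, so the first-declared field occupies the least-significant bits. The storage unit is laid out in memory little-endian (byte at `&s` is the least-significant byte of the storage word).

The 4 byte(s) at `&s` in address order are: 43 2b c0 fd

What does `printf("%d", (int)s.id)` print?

13

[0]=0x43 [1]=0x2b [2]=0xc0 [3]=0xfd (little-endian) → word 0xfdc02b43
prio [0+:6] = (word>>0) & 0x3f = 3
id [6+:5] = (word>>6) & 0x1f = 13  ←
mode [11+:11] = (word>>11) & 0x7ff = 5
addr_hi [22+:10] = (word>>22) & 0x3ff = 1015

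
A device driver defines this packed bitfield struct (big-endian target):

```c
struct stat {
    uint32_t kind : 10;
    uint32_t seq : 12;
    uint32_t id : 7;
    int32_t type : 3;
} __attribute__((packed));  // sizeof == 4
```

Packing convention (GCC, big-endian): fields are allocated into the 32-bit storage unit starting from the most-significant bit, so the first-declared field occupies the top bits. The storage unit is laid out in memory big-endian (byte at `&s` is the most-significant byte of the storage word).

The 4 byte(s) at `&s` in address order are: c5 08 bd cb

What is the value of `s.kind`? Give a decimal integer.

788

[0]=0xc5 [1]=0x08 [2]=0xbd [3]=0xcb (big-endian) → word 0xc508bdcb
kind [22+:10] = (word>>22) & 0x3ff = 788  ←
seq [10+:12] = (word>>10) & 0xfff = 559
id [3+:7] = (word>>3) & 0x7f = 57
type [0+:3] = (word>>0) & 0x7 = 3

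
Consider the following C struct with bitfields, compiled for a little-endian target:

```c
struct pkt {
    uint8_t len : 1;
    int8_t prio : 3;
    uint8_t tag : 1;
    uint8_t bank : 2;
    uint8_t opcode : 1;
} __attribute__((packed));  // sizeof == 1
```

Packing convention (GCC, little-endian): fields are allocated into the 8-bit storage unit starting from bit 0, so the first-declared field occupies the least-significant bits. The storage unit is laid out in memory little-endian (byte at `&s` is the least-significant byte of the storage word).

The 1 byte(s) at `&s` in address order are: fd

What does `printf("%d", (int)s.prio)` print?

[0]=0xfd (little-endian) → word 0xfd
len:1 @ bit 0 → (0xfd>>0)&0x1 = 0x1
prio:3 @ bit 1 → (0xfd>>1)&0x7 = 0x6  ←
tag:1 @ bit 4 → (0xfd>>4)&0x1 = 0x1
bank:2 @ bit 5 → (0xfd>>5)&0x3 = 0x3
opcode:1 @ bit 7 → (0xfd>>7)&0x1 = 0x1
prio signed 3b, MSB=1: 6 - 8 = -2

-2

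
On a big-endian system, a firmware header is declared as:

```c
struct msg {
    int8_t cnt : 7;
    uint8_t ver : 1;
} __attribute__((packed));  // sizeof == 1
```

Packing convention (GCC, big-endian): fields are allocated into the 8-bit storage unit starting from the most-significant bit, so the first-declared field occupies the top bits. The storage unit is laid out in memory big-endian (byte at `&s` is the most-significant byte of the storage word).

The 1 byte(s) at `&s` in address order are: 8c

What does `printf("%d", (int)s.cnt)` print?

[0]=0x8c (big-endian) → word 0x8c
cnt:7 @ bit 1 → (0x8c>>1)&0x7f = 0x46  ←
ver:1 @ bit 0 → (0x8c>>0)&0x1 = 0x0
cnt signed 7b, MSB=1: 70 - 128 = -58

-58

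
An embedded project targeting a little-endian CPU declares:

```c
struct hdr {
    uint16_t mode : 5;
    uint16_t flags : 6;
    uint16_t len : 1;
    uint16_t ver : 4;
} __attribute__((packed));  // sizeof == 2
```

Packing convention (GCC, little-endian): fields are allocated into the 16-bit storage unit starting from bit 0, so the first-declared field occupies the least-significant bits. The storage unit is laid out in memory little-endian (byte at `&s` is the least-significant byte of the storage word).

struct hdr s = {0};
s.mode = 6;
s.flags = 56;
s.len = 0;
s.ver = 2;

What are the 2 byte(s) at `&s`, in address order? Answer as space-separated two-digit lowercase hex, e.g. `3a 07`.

06 27

[0+:5] mode=6 & 0x1f = 0x6; word=0x0006
[5+:6] flags=56 & 0x3f = 0x38; word=0x0706
[11+:1] len=0 & 0x1 = 0x0; word=0x0706
[12+:4] ver=2 & 0xf = 0x2; word=0x2706
word = 0x2706 → little-endian bytes:
  [0]=0x06  [1]=0x27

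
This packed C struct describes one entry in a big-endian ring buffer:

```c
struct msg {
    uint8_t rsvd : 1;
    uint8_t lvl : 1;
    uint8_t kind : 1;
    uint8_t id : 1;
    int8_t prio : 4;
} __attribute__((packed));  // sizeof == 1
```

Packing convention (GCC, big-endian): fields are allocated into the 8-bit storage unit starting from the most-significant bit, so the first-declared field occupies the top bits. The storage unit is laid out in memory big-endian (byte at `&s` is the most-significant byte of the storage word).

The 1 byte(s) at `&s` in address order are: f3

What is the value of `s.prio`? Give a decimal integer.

[0]=0xf3 (big-endian) → word 0xf3
rsvd:1 @ bit 7 → (0xf3>>7)&0x1 = 0x1
lvl:1 @ bit 6 → (0xf3>>6)&0x1 = 0x1
kind:1 @ bit 5 → (0xf3>>5)&0x1 = 0x1
id:1 @ bit 4 → (0xf3>>4)&0x1 = 0x1
prio:4 @ bit 0 → (0xf3>>0)&0xf = 0x3  ←
prio signed 4b, MSB=0: value = 3

3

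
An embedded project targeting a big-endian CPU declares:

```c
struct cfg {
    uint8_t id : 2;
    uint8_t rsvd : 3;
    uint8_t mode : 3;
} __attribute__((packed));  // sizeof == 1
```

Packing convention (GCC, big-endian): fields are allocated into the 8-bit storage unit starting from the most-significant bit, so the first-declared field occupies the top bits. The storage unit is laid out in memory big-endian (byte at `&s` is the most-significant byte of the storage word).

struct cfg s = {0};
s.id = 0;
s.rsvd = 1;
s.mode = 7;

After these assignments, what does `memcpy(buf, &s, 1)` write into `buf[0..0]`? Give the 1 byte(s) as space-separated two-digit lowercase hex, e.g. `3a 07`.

0f

[6+:2] id=0 & 0x3 = 0x0; word=0x00
[3+:3] rsvd=1 & 0x7 = 0x1; word=0x08
[0+:3] mode=7 & 0x7 = 0x7; word=0x0f
word = 0x0f → big-endian bytes:
  [0]=0x0f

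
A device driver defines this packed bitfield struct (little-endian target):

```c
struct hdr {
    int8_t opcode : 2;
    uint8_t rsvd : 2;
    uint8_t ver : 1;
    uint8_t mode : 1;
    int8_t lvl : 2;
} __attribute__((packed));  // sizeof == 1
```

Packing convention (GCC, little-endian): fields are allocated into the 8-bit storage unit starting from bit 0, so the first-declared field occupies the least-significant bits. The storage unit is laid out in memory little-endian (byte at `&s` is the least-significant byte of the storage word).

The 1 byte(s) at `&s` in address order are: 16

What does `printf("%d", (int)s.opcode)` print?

[0]=0x16 (little-endian) → word 0x16
opcode [0+:2] = (word>>0) & 0x3 = 2  ←
rsvd [2+:2] = (word>>2) & 0x3 = 1
ver [4+:1] = (word>>4) & 0x1 = 1
mode [5+:1] = (word>>5) & 0x1 = 0
lvl [6+:2] = (word>>6) & 0x3 = 0
opcode signed 2b, MSB=1: 2 - 4 = -2

-2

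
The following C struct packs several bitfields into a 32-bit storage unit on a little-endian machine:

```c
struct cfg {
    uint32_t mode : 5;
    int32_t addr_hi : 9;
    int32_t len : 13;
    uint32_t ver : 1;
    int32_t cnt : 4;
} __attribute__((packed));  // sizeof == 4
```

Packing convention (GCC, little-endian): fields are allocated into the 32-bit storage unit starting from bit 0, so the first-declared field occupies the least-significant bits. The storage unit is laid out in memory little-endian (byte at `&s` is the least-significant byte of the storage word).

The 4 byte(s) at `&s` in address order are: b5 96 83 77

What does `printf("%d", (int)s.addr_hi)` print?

[0]=0xb5 [1]=0x96 [2]=0x83 [3]=0x77 (little-endian) → word 0x778396b5
mode:5 @ bit 0 → (0x778396b5>>0)&0x1f = 0x15
addr_hi:9 @ bit 5 → (0x778396b5>>5)&0x1ff = 0xb5  ←
len:13 @ bit 14 → (0x778396b5>>14)&0x1fff = 0x1e0e
ver:1 @ bit 27 → (0x778396b5>>27)&0x1 = 0x0
cnt:4 @ bit 28 → (0x778396b5>>28)&0xf = 0x7
addr_hi signed 9b, MSB=0: value = 181

181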